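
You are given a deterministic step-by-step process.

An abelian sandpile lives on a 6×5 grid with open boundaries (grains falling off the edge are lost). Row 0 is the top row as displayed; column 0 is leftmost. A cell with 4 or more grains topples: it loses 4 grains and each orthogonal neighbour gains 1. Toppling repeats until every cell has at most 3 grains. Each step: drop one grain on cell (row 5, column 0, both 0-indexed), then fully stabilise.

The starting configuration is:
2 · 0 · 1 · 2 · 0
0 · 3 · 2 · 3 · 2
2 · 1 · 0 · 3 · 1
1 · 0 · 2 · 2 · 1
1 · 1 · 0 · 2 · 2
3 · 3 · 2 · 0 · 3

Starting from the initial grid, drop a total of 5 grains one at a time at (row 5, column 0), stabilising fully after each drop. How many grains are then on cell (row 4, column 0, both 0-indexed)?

3

gen 0: 2 · 0 · 1 · 2 · 0
0 · 3 · 2 · 3 · 2
2 · 1 · 0 · 3 · 1
1 · 0 · 2 · 2 · 1
1 · 1 · 0 · 2 · 2
3 · 3 · 2 · 0 · 3
gen 1: 2 · 0 · 1 · 2 · 0
0 · 3 · 2 · 3 · 2
2 · 1 · 0 · 3 · 1
1 · 0 · 2 · 2 · 1
2 · 2 · 0 · 2 · 2
1 · 0 · 3 · 0 · 3
gen 2: 2 · 0 · 1 · 2 · 0
0 · 3 · 2 · 3 · 2
2 · 1 · 0 · 3 · 1
1 · 0 · 2 · 2 · 1
2 · 2 · 0 · 2 · 2
2 · 0 · 3 · 0 · 3
gen 3: 2 · 0 · 1 · 2 · 0
0 · 3 · 2 · 3 · 2
2 · 1 · 0 · 3 · 1
1 · 0 · 2 · 2 · 1
2 · 2 · 0 · 2 · 2
3 · 0 · 3 · 0 · 3
gen 4: 2 · 0 · 1 · 2 · 0
0 · 3 · 2 · 3 · 2
2 · 1 · 0 · 3 · 1
1 · 0 · 2 · 2 · 1
3 · 2 · 0 · 2 · 2
0 · 1 · 3 · 0 · 3
gen 5: 2 · 0 · 1 · 2 · 0
0 · 3 · 2 · 3 · 2
2 · 1 · 0 · 3 · 1
1 · 0 · 2 · 2 · 1
3 · 2 · 0 · 2 · 2
1 · 1 · 3 · 0 · 3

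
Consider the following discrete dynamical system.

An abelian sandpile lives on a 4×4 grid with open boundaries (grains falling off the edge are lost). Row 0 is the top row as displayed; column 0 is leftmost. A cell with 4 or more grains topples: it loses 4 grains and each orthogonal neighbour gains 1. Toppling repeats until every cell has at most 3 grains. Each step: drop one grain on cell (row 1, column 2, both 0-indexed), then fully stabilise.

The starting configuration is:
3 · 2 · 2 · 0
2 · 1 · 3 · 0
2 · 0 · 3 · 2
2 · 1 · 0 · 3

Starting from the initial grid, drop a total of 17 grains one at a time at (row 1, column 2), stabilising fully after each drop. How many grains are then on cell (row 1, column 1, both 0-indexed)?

gen 0: 3 · 2 · 2 · 0
2 · 1 · 3 · 0
2 · 0 · 3 · 2
2 · 1 · 0 · 3
gen 1: 3 · 2 · 3 · 0
2 · 2 · 1 · 1
2 · 1 · 0 · 3
2 · 1 · 1 · 3
gen 2: 3 · 2 · 3 · 0
2 · 2 · 2 · 1
2 · 1 · 0 · 3
2 · 1 · 1 · 3
gen 3: 3 · 2 · 3 · 0
2 · 2 · 3 · 1
2 · 1 · 0 · 3
2 · 1 · 1 · 3
gen 4: 3 · 3 · 0 · 1
2 · 3 · 1 · 2
2 · 1 · 1 · 3
2 · 1 · 1 · 3
gen 5: 3 · 3 · 0 · 1
2 · 3 · 2 · 2
2 · 1 · 1 · 3
2 · 1 · 1 · 3
gen 6: 3 · 3 · 0 · 1
2 · 3 · 3 · 2
2 · 1 · 1 · 3
2 · 1 · 1 · 3
gen 7: 1 · 1 · 2 · 1
0 · 2 · 1 · 3
3 · 2 · 2 · 3
2 · 1 · 1 · 3
gen 8: 1 · 1 · 2 · 1
0 · 2 · 2 · 3
3 · 2 · 2 · 3
2 · 1 · 1 · 3
gen 9: 1 · 1 · 2 · 1
0 · 2 · 3 · 3
3 · 2 · 2 · 3
2 · 1 · 1 · 3
gen 10: 1 · 1 · 3 · 2
0 · 3 · 2 · 1
3 · 3 · 0 · 2
2 · 1 · 3 · 0
gen 11: 1 · 1 · 3 · 2
0 · 3 · 3 · 1
3 · 3 · 0 · 2
2 · 1 · 3 · 0
gen 12: 1 · 3 · 0 · 3
2 · 1 · 2 · 2
0 · 1 · 2 · 2
3 · 2 · 3 · 0
gen 13: 1 · 3 · 0 · 3
2 · 1 · 3 · 2
0 · 1 · 2 · 2
3 · 2 · 3 · 0
gen 14: 1 · 3 · 1 · 3
2 · 2 · 0 · 3
0 · 1 · 3 · 2
3 · 2 · 3 · 0
gen 15: 1 · 3 · 1 · 3
2 · 2 · 1 · 3
0 · 1 · 3 · 2
3 · 2 · 3 · 0
gen 16: 1 · 3 · 1 · 3
2 · 2 · 2 · 3
0 · 1 · 3 · 2
3 · 2 · 3 · 0
gen 17: 1 · 3 · 1 · 3
2 · 2 · 3 · 3
0 · 1 · 3 · 2
3 · 2 · 3 · 0

2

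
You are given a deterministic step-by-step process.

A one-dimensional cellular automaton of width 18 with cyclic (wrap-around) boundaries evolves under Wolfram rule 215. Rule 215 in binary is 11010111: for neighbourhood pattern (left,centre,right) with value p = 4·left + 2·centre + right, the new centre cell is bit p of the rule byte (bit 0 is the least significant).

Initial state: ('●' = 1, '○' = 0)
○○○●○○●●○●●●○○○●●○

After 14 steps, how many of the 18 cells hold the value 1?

k=0  ○○○●○○●●○●●●○○○●●○
k=1  ●●●●●●○●○○●●●●●○●●
k=2  ●●●●●●○●●●○●●●●○○●
k=3  ●●●●●●○○●●○○●●●●●○
k=4  ○●●●●●●●○●●●○●●●●○
k=5  ●○●●●●●●○○●●○○●●●●
k=6  ●○○●●●●●●●○●●●○●●●
k=7  ●●●○●●●●●●○○●●○○●●
k=8  ●●●○○●●●●●●●○●●●○●
k=9  ●●●●●○●●●●●●○○●●○○
k=10  ○●●●●○○●●●●●●●○●●●
k=11  ○○●●●●●○●●●●●●○○●●
k=12  ●●○●●●●○○●●●●●●●○●
k=13  ●●○○●●●●●○●●●●●●○○
k=14  ○●●●○●●●●○○●●●●●●●

14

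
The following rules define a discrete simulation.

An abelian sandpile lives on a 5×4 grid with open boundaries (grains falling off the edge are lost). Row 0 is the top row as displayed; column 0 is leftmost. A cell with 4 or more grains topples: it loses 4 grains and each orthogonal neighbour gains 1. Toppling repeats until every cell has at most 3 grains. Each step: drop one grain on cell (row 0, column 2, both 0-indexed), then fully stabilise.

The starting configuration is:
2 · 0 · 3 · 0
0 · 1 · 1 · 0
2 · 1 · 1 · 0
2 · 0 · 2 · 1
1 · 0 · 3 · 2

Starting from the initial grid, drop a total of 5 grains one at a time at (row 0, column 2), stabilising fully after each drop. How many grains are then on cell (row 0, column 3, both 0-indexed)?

2

step 0: 2 · 0 · 3 · 0
0 · 1 · 1 · 0
2 · 1 · 1 · 0
2 · 0 · 2 · 1
1 · 0 · 3 · 2
step 1: 2 · 1 · 0 · 1
0 · 1 · 2 · 0
2 · 1 · 1 · 0
2 · 0 · 2 · 1
1 · 0 · 3 · 2
step 2: 2 · 1 · 1 · 1
0 · 1 · 2 · 0
2 · 1 · 1 · 0
2 · 0 · 2 · 1
1 · 0 · 3 · 2
step 3: 2 · 1 · 2 · 1
0 · 1 · 2 · 0
2 · 1 · 1 · 0
2 · 0 · 2 · 1
1 · 0 · 3 · 2
step 4: 2 · 1 · 3 · 1
0 · 1 · 2 · 0
2 · 1 · 1 · 0
2 · 0 · 2 · 1
1 · 0 · 3 · 2
step 5: 2 · 2 · 0 · 2
0 · 1 · 3 · 0
2 · 1 · 1 · 0
2 · 0 · 2 · 1
1 · 0 · 3 · 2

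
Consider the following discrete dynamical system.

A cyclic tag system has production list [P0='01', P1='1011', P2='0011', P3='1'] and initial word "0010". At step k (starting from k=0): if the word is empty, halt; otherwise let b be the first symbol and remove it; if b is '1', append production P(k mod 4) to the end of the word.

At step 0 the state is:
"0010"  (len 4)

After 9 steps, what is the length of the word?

step 0: "0010"  (len 4)
step 1: "010"  (len 3)
step 2: "10"  (len 2)
step 3: "00011"  (len 5)
step 4: "0011"  (len 4)
step 5: "011"  (len 3)
step 6: "11"  (len 2)
step 7: "10011"  (len 5)
step 8: "00111"  (len 5)
step 9: "0111"  (len 4)

4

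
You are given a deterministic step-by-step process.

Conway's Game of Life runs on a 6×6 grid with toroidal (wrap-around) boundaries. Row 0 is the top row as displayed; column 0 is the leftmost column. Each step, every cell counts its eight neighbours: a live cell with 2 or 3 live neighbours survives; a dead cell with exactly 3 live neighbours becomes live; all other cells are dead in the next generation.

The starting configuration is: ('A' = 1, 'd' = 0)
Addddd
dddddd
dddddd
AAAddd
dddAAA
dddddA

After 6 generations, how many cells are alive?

6

gen 0: Addddd
dddddd
dddddd
AAAddd
dddAAA
dddddA
gen 1: dddddd
dddddd
dAdddd
AAAAAA
dAAAAA
AddddA
gen 2: dddddd
dddddd
dAdAAA
dddddd
dddddd
AAAAdA
gen 3: AAAddd
ddddAd
ddddAd
ddddAd
AAAddd
AAAddd
gen 4: AdAAdA
dAdAdA
dddAAA
dAdAdA
AdAAdA
dddAdA
gen 5: dAdAdA
dAdddd
dddAdA
dAdddd
dAdAdA
dddddd
gen 6: AdAddd
dddddd
AdAddd
dddddd
AdAddd
dddddd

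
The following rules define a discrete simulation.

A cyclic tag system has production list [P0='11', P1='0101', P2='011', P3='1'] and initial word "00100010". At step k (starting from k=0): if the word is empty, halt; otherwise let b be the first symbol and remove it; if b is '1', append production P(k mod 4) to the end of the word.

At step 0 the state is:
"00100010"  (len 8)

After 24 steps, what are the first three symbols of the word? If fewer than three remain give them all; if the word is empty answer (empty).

[0] "00100010"  (len 8)
[1] "0100010"  (len 7)
[2] "100010"  (len 6)
[3] "00010011"  (len 8)
[4] "0010011"  (len 7)
[5] "010011"  (len 6)
[6] "10011"  (len 5)
[7] "0011011"  (len 7)
[8] "011011"  (len 6)
[9] "11011"  (len 5)
[10] "10110101"  (len 8)
[11] "0110101011"  (len 10)
[12] "110101011"  (len 9)
[13] "1010101111"  (len 10)
[14] "0101011110101"  (len 13)
[15] "101011110101"  (len 12)
[16] "010111101011"  (len 12)
[17] "10111101011"  (len 11)
[18] "01111010110101"  (len 14)
[19] "1111010110101"  (len 13)
[20] "1110101101011"  (len 13)
[21] "11010110101111"  (len 14)
[22] "10101101011110101"  (len 17)
[23] "0101101011110101011"  (len 19)
[24] "101101011110101011"  (len 18)

101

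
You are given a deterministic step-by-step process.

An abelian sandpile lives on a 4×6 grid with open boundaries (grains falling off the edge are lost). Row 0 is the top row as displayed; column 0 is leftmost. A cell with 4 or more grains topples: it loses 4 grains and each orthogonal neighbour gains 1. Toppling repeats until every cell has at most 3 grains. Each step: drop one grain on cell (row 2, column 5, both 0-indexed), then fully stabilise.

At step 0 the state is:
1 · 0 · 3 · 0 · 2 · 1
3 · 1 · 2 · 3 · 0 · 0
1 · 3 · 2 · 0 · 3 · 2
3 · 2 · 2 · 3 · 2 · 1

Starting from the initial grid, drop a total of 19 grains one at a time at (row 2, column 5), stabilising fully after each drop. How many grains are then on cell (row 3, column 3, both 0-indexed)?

gen 0: 1 · 0 · 3 · 0 · 2 · 1
3 · 1 · 2 · 3 · 0 · 0
1 · 3 · 2 · 0 · 3 · 2
3 · 2 · 2 · 3 · 2 · 1
gen 1: 1 · 0 · 3 · 0 · 2 · 1
3 · 1 · 2 · 3 · 0 · 0
1 · 3 · 2 · 0 · 3 · 3
3 · 2 · 2 · 3 · 2 · 1
gen 2: 1 · 0 · 3 · 0 · 2 · 1
3 · 1 · 2 · 3 · 1 · 1
1 · 3 · 2 · 1 · 0 · 1
3 · 2 · 2 · 3 · 3 · 2
gen 3: 1 · 0 · 3 · 0 · 2 · 1
3 · 1 · 2 · 3 · 1 · 1
1 · 3 · 2 · 1 · 0 · 2
3 · 2 · 2 · 3 · 3 · 2
gen 4: 1 · 0 · 3 · 0 · 2 · 1
3 · 1 · 2 · 3 · 1 · 1
1 · 3 · 2 · 1 · 0 · 3
3 · 2 · 2 · 3 · 3 · 2
gen 5: 1 · 0 · 3 · 0 · 2 · 1
3 · 1 · 2 · 3 · 1 · 2
1 · 3 · 2 · 1 · 1 · 0
3 · 2 · 2 · 3 · 3 · 3
gen 6: 1 · 0 · 3 · 0 · 2 · 1
3 · 1 · 2 · 3 · 1 · 2
1 · 3 · 2 · 1 · 1 · 1
3 · 2 · 2 · 3 · 3 · 3
gen 7: 1 · 0 · 3 · 0 · 2 · 1
3 · 1 · 2 · 3 · 1 · 2
1 · 3 · 2 · 1 · 1 · 2
3 · 2 · 2 · 3 · 3 · 3
gen 8: 1 · 0 · 3 · 0 · 2 · 1
3 · 1 · 2 · 3 · 1 · 2
1 · 3 · 2 · 1 · 1 · 3
3 · 2 · 2 · 3 · 3 · 3
gen 9: 1 · 0 · 3 · 0 · 2 · 1
3 · 1 · 2 · 3 · 1 · 3
1 · 3 · 2 · 2 · 3 · 1
3 · 2 · 3 · 0 · 1 · 1
gen 10: 1 · 0 · 3 · 0 · 2 · 1
3 · 1 · 2 · 3 · 1 · 3
1 · 3 · 2 · 2 · 3 · 2
3 · 2 · 3 · 0 · 1 · 1
gen 11: 1 · 0 · 3 · 0 · 2 · 1
3 · 1 · 2 · 3 · 1 · 3
1 · 3 · 2 · 2 · 3 · 3
3 · 2 · 3 · 0 · 1 · 1
gen 12: 1 · 0 · 3 · 0 · 2 · 2
3 · 1 · 2 · 3 · 3 · 0
1 · 3 · 2 · 3 · 0 · 2
3 · 2 · 3 · 0 · 2 · 2
gen 13: 1 · 0 · 3 · 0 · 2 · 2
3 · 1 · 2 · 3 · 3 · 0
1 · 3 · 2 · 3 · 0 · 3
3 · 2 · 3 · 0 · 2 · 2
gen 14: 1 · 0 · 3 · 0 · 2 · 2
3 · 1 · 2 · 3 · 3 · 1
1 · 3 · 2 · 3 · 1 · 0
3 · 2 · 3 · 0 · 2 · 3
gen 15: 1 · 0 · 3 · 0 · 2 · 2
3 · 1 · 2 · 3 · 3 · 1
1 · 3 · 2 · 3 · 1 · 1
3 · 2 · 3 · 0 · 2 · 3
gen 16: 1 · 0 · 3 · 0 · 2 · 2
3 · 1 · 2 · 3 · 3 · 1
1 · 3 · 2 · 3 · 1 · 2
3 · 2 · 3 · 0 · 2 · 3
gen 17: 1 · 0 · 3 · 0 · 2 · 2
3 · 1 · 2 · 3 · 3 · 1
1 · 3 · 2 · 3 · 1 · 3
3 · 2 · 3 · 0 · 2 · 3
gen 18: 1 · 0 · 3 · 0 · 2 · 2
3 · 1 · 2 · 3 · 3 · 2
1 · 3 · 2 · 3 · 2 · 1
3 · 2 · 3 · 0 · 3 · 0
gen 19: 1 · 0 · 3 · 0 · 2 · 2
3 · 1 · 2 · 3 · 3 · 2
1 · 3 · 2 · 3 · 2 · 2
3 · 2 · 3 · 0 · 3 · 0

0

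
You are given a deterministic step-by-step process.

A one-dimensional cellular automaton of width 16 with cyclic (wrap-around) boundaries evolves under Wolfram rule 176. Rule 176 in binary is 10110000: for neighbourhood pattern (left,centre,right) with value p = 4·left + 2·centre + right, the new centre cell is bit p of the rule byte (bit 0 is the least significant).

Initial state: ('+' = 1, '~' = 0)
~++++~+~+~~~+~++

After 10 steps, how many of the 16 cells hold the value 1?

6

gen 0: ~++++~+~+~~~+~++
gen 1: +~++~+~+~+~~~+~~
gen 2: ~+~~+~+~+~+~~~+~
gen 3: ~~+~~+~+~+~+~~~+
gen 4: +~~+~~+~+~+~+~~~
gen 5: ~+~~+~~+~+~+~+~~
gen 6: ~~+~~+~~+~+~+~+~
gen 7: ~~~+~~+~~+~+~+~+
gen 8: +~~~+~~+~~+~+~+~
gen 9: ~+~~~+~~+~~+~+~+
gen 10: +~+~~~+~~+~~+~+~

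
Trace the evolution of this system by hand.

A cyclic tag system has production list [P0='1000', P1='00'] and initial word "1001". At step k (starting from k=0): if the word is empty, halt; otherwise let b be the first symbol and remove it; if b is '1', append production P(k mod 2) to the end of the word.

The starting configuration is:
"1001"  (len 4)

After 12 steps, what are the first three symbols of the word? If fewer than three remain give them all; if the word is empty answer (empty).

001

k=0  "1001"  (len 4)
k=1  "0011000"  (len 7)
k=2  "011000"  (len 6)
k=3  "11000"  (len 5)
k=4  "100000"  (len 6)
k=5  "000001000"  (len 9)
k=6  "00001000"  (len 8)
k=7  "0001000"  (len 7)
k=8  "001000"  (len 6)
k=9  "01000"  (len 5)
k=10  "1000"  (len 4)
k=11  "0001000"  (len 7)
k=12  "001000"  (len 6)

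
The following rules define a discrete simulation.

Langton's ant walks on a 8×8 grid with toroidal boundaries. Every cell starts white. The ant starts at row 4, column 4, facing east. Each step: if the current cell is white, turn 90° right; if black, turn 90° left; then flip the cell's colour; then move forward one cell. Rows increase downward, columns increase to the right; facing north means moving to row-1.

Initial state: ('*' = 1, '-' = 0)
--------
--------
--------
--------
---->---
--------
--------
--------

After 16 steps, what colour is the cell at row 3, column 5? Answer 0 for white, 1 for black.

1

k=0  --------
--------
--------
--------
---->---
--------
--------
--------
k=1  --------
--------
--------
--------
----*---
----v---
--------
--------
k=2  --------
--------
--------
--------
----*---
---<*---
--------
--------
k=3  --------
--------
--------
--------
---^*---
---**---
--------
--------
k=4  --------
--------
--------
--------
---*>---
---**---
--------
--------
k=5  --------
--------
--------
----^---
---*----
---**---
--------
--------
k=6  --------
--------
--------
----*>--
---*----
---**---
--------
--------
k=7  --------
--------
--------
----**--
---*-v--
---**---
--------
--------
k=8  --------
--------
--------
----**--
---*<*--
---**---
--------
--------
k=9  --------
--------
--------
----^*--
---***--
---**---
--------
--------
k=10  --------
--------
--------
---<-*--
---***--
---**---
--------
--------
k=11  --------
--------
---^----
---*-*--
---***--
---**---
--------
--------
k=12  --------
--------
---*>---
---*-*--
---***--
---**---
--------
--------
k=13  --------
--------
---**---
---*v*--
---***--
---**---
--------
--------
k=14  --------
--------
---**---
---<**--
---***--
---**---
--------
--------
k=15  --------
--------
---**---
----**--
---v**--
---**---
--------
--------
k=16  --------
--------
---**---
----**--
---->*--
---**---
--------
--------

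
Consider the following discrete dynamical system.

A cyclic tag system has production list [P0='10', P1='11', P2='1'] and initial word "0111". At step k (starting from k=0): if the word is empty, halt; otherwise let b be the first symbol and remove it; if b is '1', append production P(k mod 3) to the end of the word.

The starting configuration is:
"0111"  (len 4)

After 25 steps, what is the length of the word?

13

gen 0: "0111"  (len 4)
gen 1: "111"  (len 3)
gen 2: "1111"  (len 4)
gen 3: "1111"  (len 4)
gen 4: "11110"  (len 5)
gen 5: "111011"  (len 6)
gen 6: "110111"  (len 6)
gen 7: "1011110"  (len 7)
gen 8: "01111011"  (len 8)
gen 9: "1111011"  (len 7)
gen 10: "11101110"  (len 8)
gen 11: "110111011"  (len 9)
gen 12: "101110111"  (len 9)
gen 13: "0111011110"  (len 10)
gen 14: "111011110"  (len 9)
gen 15: "110111101"  (len 9)
gen 16: "1011110110"  (len 10)
gen 17: "01111011011"  (len 11)
gen 18: "1111011011"  (len 10)
gen 19: "11101101110"  (len 11)
gen 20: "110110111011"  (len 12)
gen 21: "101101110111"  (len 12)
gen 22: "0110111011110"  (len 13)
gen 23: "110111011110"  (len 12)
gen 24: "101110111101"  (len 12)
gen 25: "0111011110110"  (len 13)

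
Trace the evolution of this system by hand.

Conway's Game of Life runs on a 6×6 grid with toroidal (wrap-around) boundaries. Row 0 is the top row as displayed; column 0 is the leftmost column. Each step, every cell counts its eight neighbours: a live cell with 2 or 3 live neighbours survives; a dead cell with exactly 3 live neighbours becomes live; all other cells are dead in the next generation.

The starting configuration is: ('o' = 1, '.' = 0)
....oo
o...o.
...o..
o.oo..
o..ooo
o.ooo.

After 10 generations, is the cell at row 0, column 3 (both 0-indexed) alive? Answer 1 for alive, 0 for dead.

k=0  ....oo
o...o.
...o..
o.oo..
o..ooo
o.ooo.
k=1  oo....
...oo.
.ooooo
ooo...
o.....
ooo...
k=2  o..o.o
......
.....o
....o.
.....o
..o..o
k=3  o...oo
o...oo
......
....oo
....oo
.....o
k=4  ......
o...o.
o.....
....oo
o.....
......
k=5  ......
.....o
o...o.
o....o
.....o
......
k=6  ......
.....o
o...o.
o...o.
o....o
......
k=7  ......
.....o
o...o.
oo..o.
o....o
......
k=8  ......
.....o
oo..o.
.o..o.
oo...o
......
k=9  ......
o....o
oo..o.
..o.o.
oo...o
o.....
k=10  o....o
oo...o
oo.oo.
..ooo.
oo...o
oo...o

0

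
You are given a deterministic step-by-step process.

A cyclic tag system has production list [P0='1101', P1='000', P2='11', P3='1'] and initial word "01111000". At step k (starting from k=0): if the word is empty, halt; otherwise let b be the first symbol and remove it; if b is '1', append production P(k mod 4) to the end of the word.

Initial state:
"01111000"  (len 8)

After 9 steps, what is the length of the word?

9

gen 0: "01111000"  (len 8)
gen 1: "1111000"  (len 7)
gen 2: "111000000"  (len 9)
gen 3: "1100000011"  (len 10)
gen 4: "1000000111"  (len 10)
gen 5: "0000001111101"  (len 13)
gen 6: "000001111101"  (len 12)
gen 7: "00001111101"  (len 11)
gen 8: "0001111101"  (len 10)
gen 9: "001111101"  (len 9)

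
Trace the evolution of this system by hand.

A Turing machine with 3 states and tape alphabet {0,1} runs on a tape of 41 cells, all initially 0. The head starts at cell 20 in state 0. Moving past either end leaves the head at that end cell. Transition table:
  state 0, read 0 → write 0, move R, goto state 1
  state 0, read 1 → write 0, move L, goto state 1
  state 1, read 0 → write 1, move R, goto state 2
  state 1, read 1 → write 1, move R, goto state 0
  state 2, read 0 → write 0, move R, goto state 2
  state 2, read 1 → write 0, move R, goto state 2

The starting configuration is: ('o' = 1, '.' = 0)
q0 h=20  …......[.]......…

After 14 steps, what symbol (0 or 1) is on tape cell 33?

0) q0 h=20  …......[.]......…
1) q1 h=21  …......[.]......…
2) q2 h=22  ….....o[.]......…
3) q2 h=23  …....o.[.]......…
4) q2 h=24  …...o..[.]......…
5) q2 h=25  …..o...[.]......…
6) q2 h=26  ….o....[.]......…
7) q2 h=27  …o.....[.]......…
8) q2 h=28  …......[.]......…
9) q2 h=29  …......[.]......…
10) q2 h=30  …......[.]......…
11) q2 h=31  …......[.]......…
12) q2 h=32  …......[.]......…
13) q2 h=33  …......[.]......…
14) q2 h=34  …......[.]......|

0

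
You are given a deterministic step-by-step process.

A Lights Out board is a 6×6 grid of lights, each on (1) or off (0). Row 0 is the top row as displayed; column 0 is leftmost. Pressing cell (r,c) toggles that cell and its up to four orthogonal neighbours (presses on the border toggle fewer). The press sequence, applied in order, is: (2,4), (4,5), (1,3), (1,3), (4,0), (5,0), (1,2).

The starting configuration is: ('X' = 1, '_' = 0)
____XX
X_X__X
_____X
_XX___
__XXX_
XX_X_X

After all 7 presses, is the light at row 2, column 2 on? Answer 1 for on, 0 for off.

1

k=0  ____XX
X_X__X
_____X
_XX___
__XXX_
XX_X_X
k=1  ____XX
X_X_XX
___XX_
_XX_X_
__XXX_
XX_X_X
k=2  ____XX
X_X_XX
___XX_
_XX_XX
__XX_X
XX_X__
k=3  ___XXX
X__X_X
____X_
_XX_XX
__XX_X
XX_X__
k=4  ____XX
X_X_XX
___XX_
_XX_XX
__XX_X
XX_X__
k=5  ____XX
X_X_XX
___XX_
XXX_XX
XXXX_X
_X_X__
k=6  ____XX
X_X_XX
___XX_
XXX_XX
_XXX_X
X__X__
k=7  __X_XX
XX_XXX
__XXX_
XXX_XX
_XXX_X
X__X__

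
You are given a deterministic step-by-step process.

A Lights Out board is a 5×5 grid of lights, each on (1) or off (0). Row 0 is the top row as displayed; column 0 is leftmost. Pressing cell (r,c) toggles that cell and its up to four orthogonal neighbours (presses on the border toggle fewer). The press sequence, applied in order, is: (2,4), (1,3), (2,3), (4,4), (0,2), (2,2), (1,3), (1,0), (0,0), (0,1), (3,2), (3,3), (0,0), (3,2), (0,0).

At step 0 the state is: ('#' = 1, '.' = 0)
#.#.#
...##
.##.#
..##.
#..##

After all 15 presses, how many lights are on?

12

gen 0: #.#.#
...##
.##.#
..##.
#..##
gen 1: #.#.#
...#.
.###.
..###
#..##
gen 2: #.###
..#.#
.##..
..###
#..##
gen 3: #.###
..###
.#.##
..#.#
#..##
gen 4: #.###
..###
.#.##
..#..
#....
gen 5: ##..#
...##
.#.##
..#..
#....
gen 6: ##..#
..###
..#.#
.....
#....
gen 7: ##.##
.....
..###
.....
#....
gen 8: .#.##
##...
#.###
.....
#....
gen 9: #..##
.#...
#.###
.....
#....
gen 10: .####
.....
#.###
.....
#....
gen 11: .####
.....
#..##
.###.
#.#..
gen 12: .####
.....
#...#
.#..#
#.##.
gen 13: #.###
#....
#...#
.#..#
#.##.
gen 14: #.###
#....
#.#.#
..###
#..#.
gen 15: .####
.....
#.#.#
..###
#..#.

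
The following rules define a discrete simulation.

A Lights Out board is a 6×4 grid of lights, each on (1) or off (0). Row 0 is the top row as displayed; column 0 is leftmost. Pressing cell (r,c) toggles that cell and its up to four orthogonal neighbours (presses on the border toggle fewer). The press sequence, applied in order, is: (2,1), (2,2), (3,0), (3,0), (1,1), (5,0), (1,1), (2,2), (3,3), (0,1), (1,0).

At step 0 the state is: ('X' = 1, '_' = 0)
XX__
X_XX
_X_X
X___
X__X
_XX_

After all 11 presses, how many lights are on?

gen 0: XX__
X_XX
_X_X
X___
X__X
_XX_
gen 1: XX__
XXXX
X_XX
XX__
X__X
_XX_
gen 2: XX__
XX_X
XX__
XXX_
X__X
_XX_
gen 3: XX__
XX_X
_X__
__X_
___X
_XX_
gen 4: XX__
XX_X
XX__
XXX_
X__X
_XX_
gen 5: X___
__XX
X___
XXX_
X__X
_XX_
gen 6: X___
__XX
X___
XXX_
___X
X_X_
gen 7: XX__
XX_X
XX__
XXX_
___X
X_X_
gen 8: XX__
XXXX
X_XX
XX__
___X
X_X_
gen 9: XX__
XXXX
X_X_
XXXX
____
X_X_
gen 10: __X_
X_XX
X_X_
XXXX
____
X_X_
gen 11: X_X_
_XXX
__X_
XXXX
____
X_X_

12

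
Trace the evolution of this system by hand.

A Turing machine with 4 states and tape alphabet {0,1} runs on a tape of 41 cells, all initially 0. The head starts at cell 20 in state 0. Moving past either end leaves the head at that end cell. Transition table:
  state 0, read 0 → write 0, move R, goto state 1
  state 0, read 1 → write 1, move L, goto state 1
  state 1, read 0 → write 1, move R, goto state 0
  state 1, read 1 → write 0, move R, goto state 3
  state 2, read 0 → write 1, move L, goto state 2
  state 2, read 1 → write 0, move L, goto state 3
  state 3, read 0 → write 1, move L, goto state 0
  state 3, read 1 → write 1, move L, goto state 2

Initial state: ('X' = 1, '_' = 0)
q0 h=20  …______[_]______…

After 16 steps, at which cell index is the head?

k=0  q0 h=20  …______[_]______…
k=1  q1 h=21  …______[_]______…
k=2  q0 h=22  …_____X[_]______…
k=3  q1 h=23  …____X_[_]______…
k=4  q0 h=24  …___X_X[_]______…
k=5  q1 h=25  …__X_X_[_]______…
k=6  q0 h=26  …_X_X_X[_]______…
k=7  q1 h=27  …X_X_X_[_]______…
k=8  q0 h=28  …_X_X_X[_]______…
k=9  q1 h=29  …X_X_X_[_]______…
k=10  q0 h=30  …_X_X_X[_]______…
k=11  q1 h=31  …X_X_X_[_]______…
k=12  q0 h=32  …_X_X_X[_]______…
k=13  q1 h=33  …X_X_X_[_]______…
k=14  q0 h=34  …_X_X_X[_]______|
k=15  q1 h=35  …X_X_X_[_]_____|
k=16  q0 h=36  …_X_X_X[_]____|

36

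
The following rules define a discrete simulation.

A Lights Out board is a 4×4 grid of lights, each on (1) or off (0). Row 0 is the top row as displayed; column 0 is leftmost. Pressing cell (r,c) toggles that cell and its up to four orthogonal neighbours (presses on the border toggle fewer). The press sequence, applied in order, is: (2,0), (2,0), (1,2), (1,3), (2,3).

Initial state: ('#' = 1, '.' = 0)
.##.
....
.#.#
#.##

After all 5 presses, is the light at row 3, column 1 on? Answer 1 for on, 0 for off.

0

[0] .##.
....
.#.#
#.##
[1] .##.
#...
#..#
..##
[2] .##.
....
.#.#
#.##
[3] .#..
.###
.###
#.##
[4] .#.#
.#..
.##.
#.##
[5] .#.#
.#.#
.#.#
#.#.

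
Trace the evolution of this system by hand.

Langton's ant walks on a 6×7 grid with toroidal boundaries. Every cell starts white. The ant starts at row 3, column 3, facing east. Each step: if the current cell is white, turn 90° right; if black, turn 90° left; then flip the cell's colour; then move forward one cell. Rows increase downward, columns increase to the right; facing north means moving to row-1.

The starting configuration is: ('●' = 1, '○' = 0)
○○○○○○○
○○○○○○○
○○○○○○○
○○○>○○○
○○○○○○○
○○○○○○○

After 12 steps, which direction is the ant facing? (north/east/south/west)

east

[0] ○○○○○○○
○○○○○○○
○○○○○○○
○○○>○○○
○○○○○○○
○○○○○○○
[1] ○○○○○○○
○○○○○○○
○○○○○○○
○○○●○○○
○○○v○○○
○○○○○○○
[2] ○○○○○○○
○○○○○○○
○○○○○○○
○○○●○○○
○○<●○○○
○○○○○○○
[3] ○○○○○○○
○○○○○○○
○○○○○○○
○○^●○○○
○○●●○○○
○○○○○○○
[4] ○○○○○○○
○○○○○○○
○○○○○○○
○○●>○○○
○○●●○○○
○○○○○○○
[5] ○○○○○○○
○○○○○○○
○○○^○○○
○○●○○○○
○○●●○○○
○○○○○○○
[6] ○○○○○○○
○○○○○○○
○○○●>○○
○○●○○○○
○○●●○○○
○○○○○○○
[7] ○○○○○○○
○○○○○○○
○○○●●○○
○○●○v○○
○○●●○○○
○○○○○○○
[8] ○○○○○○○
○○○○○○○
○○○●●○○
○○●<●○○
○○●●○○○
○○○○○○○
[9] ○○○○○○○
○○○○○○○
○○○^●○○
○○●●●○○
○○●●○○○
○○○○○○○
[10] ○○○○○○○
○○○○○○○
○○<○●○○
○○●●●○○
○○●●○○○
○○○○○○○
[11] ○○○○○○○
○○^○○○○
○○●○●○○
○○●●●○○
○○●●○○○
○○○○○○○
[12] ○○○○○○○
○○●>○○○
○○●○●○○
○○●●●○○
○○●●○○○
○○○○○○○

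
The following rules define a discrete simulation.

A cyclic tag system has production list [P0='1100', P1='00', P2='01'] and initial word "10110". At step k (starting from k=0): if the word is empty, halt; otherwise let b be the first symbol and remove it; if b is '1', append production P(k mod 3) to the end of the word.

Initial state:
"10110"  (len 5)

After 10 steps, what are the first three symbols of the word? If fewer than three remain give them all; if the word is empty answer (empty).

gen 0: "10110"  (len 5)
gen 1: "01101100"  (len 8)
gen 2: "1101100"  (len 7)
gen 3: "10110001"  (len 8)
gen 4: "01100011100"  (len 11)
gen 5: "1100011100"  (len 10)
gen 6: "10001110001"  (len 11)
gen 7: "00011100011100"  (len 14)
gen 8: "0011100011100"  (len 13)
gen 9: "011100011100"  (len 12)
gen 10: "11100011100"  (len 11)

111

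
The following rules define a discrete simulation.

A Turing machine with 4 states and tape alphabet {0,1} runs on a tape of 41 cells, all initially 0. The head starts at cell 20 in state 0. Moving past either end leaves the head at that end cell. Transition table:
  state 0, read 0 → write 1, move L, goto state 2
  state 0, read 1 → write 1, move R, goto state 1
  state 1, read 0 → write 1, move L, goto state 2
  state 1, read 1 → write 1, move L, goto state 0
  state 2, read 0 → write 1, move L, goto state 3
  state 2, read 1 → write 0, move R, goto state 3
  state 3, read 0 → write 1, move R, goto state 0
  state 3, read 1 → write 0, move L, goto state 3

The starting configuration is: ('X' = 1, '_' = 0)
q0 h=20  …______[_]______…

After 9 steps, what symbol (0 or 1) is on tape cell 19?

0) q0 h=20  …______[_]______…
1) q2 h=19  …______[_]X_____…
2) q3 h=18  …______[_]XX____…
3) q0 h=19  …_____X[X]X_____…
4) q1 h=20  …____XX[X]______…
5) q0 h=19  …_____X[X]X_____…
6) q1 h=20  …____XX[X]______…
7) q0 h=19  …_____X[X]X_____…
8) q1 h=20  …____XX[X]______…
9) q0 h=19  …_____X[X]X_____…

1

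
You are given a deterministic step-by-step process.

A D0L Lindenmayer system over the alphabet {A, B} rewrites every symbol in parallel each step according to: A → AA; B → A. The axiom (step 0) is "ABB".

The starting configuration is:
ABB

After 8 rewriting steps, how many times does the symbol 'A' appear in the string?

512

gen 0: ABB
gen 1: AAAA
gen 2: AAAAAAAA
gen 3: AAAAAAAAAAAAAAAA
gen 4: AAAAAAAAAAAAAAAAAAAAAAAAAAAAAAAA
gen 5: AAAAAAAAAAAAAAAAAAAAAAAAAAAAAAAAAAAAAAAAAAAAAAAAAAAAAAAAAAAAAAAA
gen 6: AAAAAAAAAAAAAAAAAAAAAAAAAAAAAAAAAAAAAAAAAAAAAAAAAAAAAAAAAA…AAAAAAAAAAAAAAAAAAAAAAAAAAAAAAAAAAAAAAAAAAAAAAAAAAAAAAAAAA  (len 128)
gen 7: AAAAAAAAAAAAAAAAAAAAAAAAAAAAAAAAAAAAAAAAAAAAAAAAAAAAAAAAAA…AAAAAAAAAAAAAAAAAAAAAAAAAAAAAAAAAAAAAAAAAAAAAAAAAAAAAAAAAA  (len 256)
gen 8: AAAAAAAAAAAAAAAAAAAAAAAAAAAAAAAAAAAAAAAAAAAAAAAAAAAAAAAAAA…AAAAAAAAAAAAAAAAAAAAAAAAAAAAAAAAAAAAAAAAAAAAAAAAAAAAAAAAAA  (len 512)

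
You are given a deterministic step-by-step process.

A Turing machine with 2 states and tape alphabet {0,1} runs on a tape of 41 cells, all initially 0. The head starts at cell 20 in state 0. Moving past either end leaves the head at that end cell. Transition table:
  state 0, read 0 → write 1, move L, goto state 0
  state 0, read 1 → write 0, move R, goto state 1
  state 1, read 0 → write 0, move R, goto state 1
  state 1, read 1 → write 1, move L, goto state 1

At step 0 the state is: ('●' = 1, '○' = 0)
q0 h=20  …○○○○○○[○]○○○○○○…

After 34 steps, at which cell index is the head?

gen 0: q0 h=20  …○○○○○○[○]○○○○○○…
gen 1: q0 h=19  …○○○○○○[○]●○○○○○…
gen 2: q0 h=18  …○○○○○○[○]●●○○○○…
gen 3: q0 h=17  …○○○○○○[○]●●●○○○…
gen 4: q0 h=16  …○○○○○○[○]●●●●○○…
gen 5: q0 h=15  …○○○○○○[○]●●●●●○…
gen 6: q0 h=14  …○○○○○○[○]●●●●●●…
gen 7: q0 h=13  …○○○○○○[○]●●●●●●…
gen 8: q0 h=12  …○○○○○○[○]●●●●●●…
gen 9: q0 h=11  …○○○○○○[○]●●●●●●…
gen 10: q0 h=10  …○○○○○○[○]●●●●●●…
gen 11: q0 h= 9  …○○○○○○[○]●●●●●●…
gen 12: q0 h= 8  …○○○○○○[○]●●●●●●…
gen 13: q0 h= 7  …○○○○○○[○]●●●●●●…
gen 14: q0 h= 6  |○○○○○○[○]●●●●●●…
gen 15: q0 h= 5  |○○○○○[○]●●●●●●…
gen 16: q0 h= 4  |○○○○[○]●●●●●●…
gen 17: q0 h= 3  |○○○[○]●●●●●●…
gen 18: q0 h= 2  |○○[○]●●●●●●…
gen 19: q0 h= 1  |○[○]●●●●●●…
gen 20: q0 h= 0  |[○]●●●●●●…
gen 21: q0 h= 0  |[●]●●●●●●…
gen 22: q1 h= 1  |○[●]●●●●●●…
gen 23: q1 h= 0  |[○]●●●●●●…
gen 24: q1 h= 1  |○[●]●●●●●●…
gen 25: q1 h= 0  |[○]●●●●●●…
gen 26: q1 h= 1  |○[●]●●●●●●…
gen 27: q1 h= 0  |[○]●●●●●●…
gen 28: q1 h= 1  |○[●]●●●●●●…
gen 29: q1 h= 0  |[○]●●●●●●…
gen 30: q1 h= 1  |○[●]●●●●●●…
gen 31: q1 h= 0  |[○]●●●●●●…
gen 32: q1 h= 1  |○[●]●●●●●●…
gen 33: q1 h= 0  |[○]●●●●●●…
gen 34: q1 h= 1  |○[●]●●●●●●…

1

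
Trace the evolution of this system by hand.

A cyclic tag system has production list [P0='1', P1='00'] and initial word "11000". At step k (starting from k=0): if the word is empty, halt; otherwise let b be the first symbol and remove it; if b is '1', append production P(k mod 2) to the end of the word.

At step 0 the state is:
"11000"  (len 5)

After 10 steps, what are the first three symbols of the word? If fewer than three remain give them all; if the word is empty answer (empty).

(empty)

gen 0: "11000"  (len 5)
gen 1: "10001"  (len 5)
gen 2: "000100"  (len 6)
gen 3: "00100"  (len 5)
gen 4: "0100"  (len 4)
gen 5: "100"  (len 3)
gen 6: "0000"  (len 4)
gen 7: "000"  (len 3)
gen 8: "00"  (len 2)
gen 9: "0"  (len 1)
gen 10: (halted — word empty)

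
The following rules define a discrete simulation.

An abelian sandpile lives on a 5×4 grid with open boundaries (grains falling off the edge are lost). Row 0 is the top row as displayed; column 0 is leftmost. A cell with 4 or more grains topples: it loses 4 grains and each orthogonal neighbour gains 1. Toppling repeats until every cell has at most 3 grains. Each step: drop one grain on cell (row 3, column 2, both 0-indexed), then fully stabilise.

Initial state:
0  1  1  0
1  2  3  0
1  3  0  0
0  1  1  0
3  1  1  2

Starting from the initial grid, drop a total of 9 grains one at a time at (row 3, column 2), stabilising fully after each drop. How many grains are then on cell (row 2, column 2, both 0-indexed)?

2

0) 0  1  1  0
1  2  3  0
1  3  0  0
0  1  1  0
3  1  1  2
1) 0  1  1  0
1  2  3  0
1  3  0  0
0  1  2  0
3  1  1  2
2) 0  1  1  0
1  2  3  0
1  3  0  0
0  1  3  0
3  1  1  2
3) 0  1  1  0
1  2  3  0
1  3  1  0
0  2  0  1
3  1  2  2
4) 0  1  1  0
1  2  3  0
1  3  1  0
0  2  1  1
3  1  2  2
5) 0  1  1  0
1  2  3  0
1  3  1  0
0  2  2  1
3  1  2  2
6) 0  1  1  0
1  2  3  0
1  3  1  0
0  2  3  1
3  1  2  2
7) 0  1  1  0
1  2  3  0
1  3  2  0
0  3  0  2
3  1  3  2
8) 0  1  1  0
1  2  3  0
1  3  2  0
0  3  1  2
3  1  3  2
9) 0  1  1  0
1  2  3  0
1  3  2  0
0  3  2  2
3  1  3  2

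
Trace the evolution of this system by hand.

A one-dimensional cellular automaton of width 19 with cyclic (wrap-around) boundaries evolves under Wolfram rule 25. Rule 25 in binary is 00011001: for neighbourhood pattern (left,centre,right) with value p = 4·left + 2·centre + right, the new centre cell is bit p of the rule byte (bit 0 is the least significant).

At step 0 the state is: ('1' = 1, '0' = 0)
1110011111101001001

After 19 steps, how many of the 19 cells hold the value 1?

gen 0: 1110011111101001001
gen 1: 0001010000000100101
gen 2: 1100001111110010000
gen 3: 1011101000001001110
gen 4: 0010000111100101000
gen 5: 1001110100010000111
gen 6: 0101000011001110100
gen 7: 0000111010101000011
gen 8: 1110100000000111010
gen 9: 1000011111110100000
gen 10: 0111010000000011110
gen 11: 0100001111111010001
gen 12: 0011101000000001100
gen 13: 1010000111111101011
gen 14: 0001110100000000010
gen 15: 1101000011111111001
gen 16: 0000111010000000101
gen 17: 1110100001111110000
gen 18: 1000011101000001110
gen 19: 0111010000111101000

9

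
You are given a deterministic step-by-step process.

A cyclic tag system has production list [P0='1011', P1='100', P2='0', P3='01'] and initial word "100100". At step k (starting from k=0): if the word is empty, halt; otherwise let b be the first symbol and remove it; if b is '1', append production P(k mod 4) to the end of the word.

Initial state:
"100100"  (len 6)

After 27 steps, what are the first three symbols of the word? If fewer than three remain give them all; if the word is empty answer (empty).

101

gen 0: "100100"  (len 6)
gen 1: "001001011"  (len 9)
gen 2: "01001011"  (len 8)
gen 3: "1001011"  (len 7)
gen 4: "00101101"  (len 8)
gen 5: "0101101"  (len 7)
gen 6: "101101"  (len 6)
gen 7: "011010"  (len 6)
gen 8: "11010"  (len 5)
gen 9: "10101011"  (len 8)
gen 10: "0101011100"  (len 10)
gen 11: "101011100"  (len 9)
gen 12: "0101110001"  (len 10)
gen 13: "101110001"  (len 9)
gen 14: "01110001100"  (len 11)
gen 15: "1110001100"  (len 10)
gen 16: "11000110001"  (len 11)
gen 17: "10001100011011"  (len 14)
gen 18: "0001100011011100"  (len 16)
gen 19: "001100011011100"  (len 15)
gen 20: "01100011011100"  (len 14)
gen 21: "1100011011100"  (len 13)
gen 22: "100011011100100"  (len 15)
gen 23: "000110111001000"  (len 15)
gen 24: "00110111001000"  (len 14)
gen 25: "0110111001000"  (len 13)
gen 26: "110111001000"  (len 12)
gen 27: "101110010000"  (len 12)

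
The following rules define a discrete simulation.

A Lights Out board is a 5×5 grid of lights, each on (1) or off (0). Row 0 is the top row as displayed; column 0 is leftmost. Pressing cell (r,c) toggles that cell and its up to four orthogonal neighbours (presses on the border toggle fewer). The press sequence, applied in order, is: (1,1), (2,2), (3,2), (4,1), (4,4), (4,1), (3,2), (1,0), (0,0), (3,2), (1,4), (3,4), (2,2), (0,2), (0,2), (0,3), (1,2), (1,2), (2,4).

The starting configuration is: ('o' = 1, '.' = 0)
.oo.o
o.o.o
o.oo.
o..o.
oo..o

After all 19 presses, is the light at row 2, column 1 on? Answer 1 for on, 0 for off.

1

[0] .oo.o
o.o.o
o.oo.
o..o.
oo..o
[1] ..o.o
.o..o
oooo.
o..o.
oo..o
[2] ..o.o
.oo.o
o....
o.oo.
oo..o
[3] ..o.o
.oo.o
o.o..
oo...
ooo.o
[4] ..o.o
.oo.o
o.o..
o....
....o
[5] ..o.o
.oo.o
o.o..
o...o
...o.
[6] ..o.o
.oo.o
o.o..
oo..o
oooo.
[7] ..o.o
.oo.o
o....
o.ooo
oo.o.
[8] o.o.o
o.o.o
.....
o.ooo
oo.o.
[9] .oo.o
..o.o
.....
o.ooo
oo.o.
[10] .oo.o
..o.o
..o..
oo..o
oooo.
[11] .oo..
..oo.
..o.o
oo..o
oooo.
[12] .oo..
..oo.
..o..
oo.o.
ooooo
[13] .oo..
...o.
.o.o.
oooo.
ooooo
[14] ...o.
..oo.
.o.o.
oooo.
ooooo
[15] .oo..
...o.
.o.o.
oooo.
ooooo
[16] .o.oo
.....
.o.o.
oooo.
ooooo
[17] .oooo
.ooo.
.ooo.
oooo.
ooooo
[18] .o.oo
.....
.o.o.
oooo.
ooooo
[19] .o.oo
....o
.o..o
ooooo
ooooo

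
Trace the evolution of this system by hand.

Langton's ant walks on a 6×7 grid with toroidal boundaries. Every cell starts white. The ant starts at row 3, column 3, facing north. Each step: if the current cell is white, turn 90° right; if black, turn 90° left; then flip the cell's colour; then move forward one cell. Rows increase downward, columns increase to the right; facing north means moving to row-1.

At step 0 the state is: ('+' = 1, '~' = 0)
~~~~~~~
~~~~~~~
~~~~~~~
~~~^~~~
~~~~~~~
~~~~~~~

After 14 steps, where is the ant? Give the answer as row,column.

4,2

step 0: ~~~~~~~
~~~~~~~
~~~~~~~
~~~^~~~
~~~~~~~
~~~~~~~
step 1: ~~~~~~~
~~~~~~~
~~~~~~~
~~~+>~~
~~~~~~~
~~~~~~~
step 2: ~~~~~~~
~~~~~~~
~~~~~~~
~~~++~~
~~~~v~~
~~~~~~~
step 3: ~~~~~~~
~~~~~~~
~~~~~~~
~~~++~~
~~~<+~~
~~~~~~~
step 4: ~~~~~~~
~~~~~~~
~~~~~~~
~~~^+~~
~~~++~~
~~~~~~~
step 5: ~~~~~~~
~~~~~~~
~~~~~~~
~~<~+~~
~~~++~~
~~~~~~~
step 6: ~~~~~~~
~~~~~~~
~~^~~~~
~~+~+~~
~~~++~~
~~~~~~~
step 7: ~~~~~~~
~~~~~~~
~~+>~~~
~~+~+~~
~~~++~~
~~~~~~~
step 8: ~~~~~~~
~~~~~~~
~~++~~~
~~+v+~~
~~~++~~
~~~~~~~
step 9: ~~~~~~~
~~~~~~~
~~++~~~
~~<++~~
~~~++~~
~~~~~~~
step 10: ~~~~~~~
~~~~~~~
~~++~~~
~~~++~~
~~v++~~
~~~~~~~
step 11: ~~~~~~~
~~~~~~~
~~++~~~
~~~++~~
~<+++~~
~~~~~~~
step 12: ~~~~~~~
~~~~~~~
~~++~~~
~^~++~~
~++++~~
~~~~~~~
step 13: ~~~~~~~
~~~~~~~
~~++~~~
~+>++~~
~++++~~
~~~~~~~
step 14: ~~~~~~~
~~~~~~~
~~++~~~
~++++~~
~+v++~~
~~~~~~~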